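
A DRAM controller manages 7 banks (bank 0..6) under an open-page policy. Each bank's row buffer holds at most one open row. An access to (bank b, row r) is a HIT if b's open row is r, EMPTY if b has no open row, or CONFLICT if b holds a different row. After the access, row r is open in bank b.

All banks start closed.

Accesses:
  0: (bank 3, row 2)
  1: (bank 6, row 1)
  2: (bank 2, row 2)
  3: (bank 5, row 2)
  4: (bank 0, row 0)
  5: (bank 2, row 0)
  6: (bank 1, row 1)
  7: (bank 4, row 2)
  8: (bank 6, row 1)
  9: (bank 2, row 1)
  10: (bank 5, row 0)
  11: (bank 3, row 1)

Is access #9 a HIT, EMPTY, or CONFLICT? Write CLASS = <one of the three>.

CLASS = CONFLICT

0: bank 3 row 2 — prev None → EMPTY
1: bank 6 row 1 — prev None → EMPTY
2: bank 2 row 2 — prev None → EMPTY
3: bank 5 row 2 — prev None → EMPTY
4: bank 0 row 0 — prev None → EMPTY
5: bank 2 row 0 — prev 2 → CONFLICT
6: bank 1 row 1 — prev None → EMPTY
7: bank 4 row 2 — prev None → EMPTY
8: bank 6 row 1 — prev 1 → HIT
9: bank 2 row 1 — prev 0 → CONFLICT
10: bank 5 row 0 — prev 2 → CONFLICT
11: bank 3 row 1 — prev 2 → CONFLICT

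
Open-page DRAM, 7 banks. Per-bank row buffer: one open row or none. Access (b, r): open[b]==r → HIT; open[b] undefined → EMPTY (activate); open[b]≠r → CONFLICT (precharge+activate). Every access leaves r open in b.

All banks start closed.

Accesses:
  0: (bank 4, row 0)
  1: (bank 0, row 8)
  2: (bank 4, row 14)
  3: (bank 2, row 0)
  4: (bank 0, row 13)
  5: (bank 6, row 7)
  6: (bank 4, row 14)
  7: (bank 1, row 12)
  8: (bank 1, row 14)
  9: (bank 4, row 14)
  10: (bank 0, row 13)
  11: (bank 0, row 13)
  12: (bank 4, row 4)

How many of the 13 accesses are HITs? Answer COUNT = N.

COUNT = 4

step 0: bank4 None->0 [EMPTY]
step 1: bank0 None->8 [EMPTY]
step 2: bank4 0->14 [CONFLICT]
step 3: bank2 None->0 [EMPTY]
step 4: bank0 8->13 [CONFLICT]
step 5: bank6 None->7 [EMPTY]
step 6: bank4 14->14 [HIT]
step 7: bank1 None->12 [EMPTY]
step 8: bank1 12->14 [CONFLICT]
step 9: bank4 14->14 [HIT]
step 10: bank0 13->13 [HIT]
step 11: bank0 13->13 [HIT]
step 12: bank4 14->4 [CONFLICT]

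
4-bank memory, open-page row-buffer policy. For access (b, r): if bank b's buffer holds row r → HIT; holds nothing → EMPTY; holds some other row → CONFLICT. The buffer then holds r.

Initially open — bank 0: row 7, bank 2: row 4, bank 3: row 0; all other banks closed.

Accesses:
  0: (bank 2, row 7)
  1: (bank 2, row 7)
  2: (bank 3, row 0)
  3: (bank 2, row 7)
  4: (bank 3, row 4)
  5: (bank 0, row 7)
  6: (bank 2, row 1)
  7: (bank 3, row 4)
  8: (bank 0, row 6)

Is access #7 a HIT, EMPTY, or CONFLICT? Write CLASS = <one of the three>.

step 0: bank2 4->7 [CONFLICT]
step 1: bank2 7->7 [HIT]
step 2: bank3 0->0 [HIT]
step 3: bank2 7->7 [HIT]
step 4: bank3 0->4 [CONFLICT]
step 5: bank0 7->7 [HIT]
step 6: bank2 7->1 [CONFLICT]
step 7: bank3 4->4 [HIT]
step 8: bank0 7->6 [CONFLICT]

CLASS = HIT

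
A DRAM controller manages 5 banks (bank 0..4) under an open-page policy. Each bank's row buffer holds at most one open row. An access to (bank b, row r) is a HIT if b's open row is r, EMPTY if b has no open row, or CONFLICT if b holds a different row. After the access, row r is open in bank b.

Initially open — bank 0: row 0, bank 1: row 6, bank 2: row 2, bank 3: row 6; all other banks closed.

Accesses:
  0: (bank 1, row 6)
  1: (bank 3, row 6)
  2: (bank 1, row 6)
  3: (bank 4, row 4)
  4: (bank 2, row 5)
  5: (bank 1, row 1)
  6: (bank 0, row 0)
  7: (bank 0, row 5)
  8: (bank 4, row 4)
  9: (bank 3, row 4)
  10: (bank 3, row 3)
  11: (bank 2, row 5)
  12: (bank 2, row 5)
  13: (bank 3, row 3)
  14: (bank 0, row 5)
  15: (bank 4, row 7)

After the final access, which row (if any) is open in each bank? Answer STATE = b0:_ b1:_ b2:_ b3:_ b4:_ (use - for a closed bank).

STATE = b0:5 b1:1 b2:5 b3:3 b4:7

0: bank 1 row 6 — prev 6 → HIT
1: bank 3 row 6 — prev 6 → HIT
2: bank 1 row 6 — prev 6 → HIT
3: bank 4 row 4 — prev None → EMPTY
4: bank 2 row 5 — prev 2 → CONFLICT
5: bank 1 row 1 — prev 6 → CONFLICT
6: bank 0 row 0 — prev 0 → HIT
7: bank 0 row 5 — prev 0 → CONFLICT
8: bank 4 row 4 — prev 4 → HIT
9: bank 3 row 4 — prev 6 → CONFLICT
10: bank 3 row 3 — prev 4 → CONFLICT
11: bank 2 row 5 — prev 5 → HIT
12: bank 2 row 5 — prev 5 → HIT
13: bank 3 row 3 — prev 3 → HIT
14: bank 0 row 5 — prev 5 → HIT
15: bank 4 row 7 — prev 4 → CONFLICT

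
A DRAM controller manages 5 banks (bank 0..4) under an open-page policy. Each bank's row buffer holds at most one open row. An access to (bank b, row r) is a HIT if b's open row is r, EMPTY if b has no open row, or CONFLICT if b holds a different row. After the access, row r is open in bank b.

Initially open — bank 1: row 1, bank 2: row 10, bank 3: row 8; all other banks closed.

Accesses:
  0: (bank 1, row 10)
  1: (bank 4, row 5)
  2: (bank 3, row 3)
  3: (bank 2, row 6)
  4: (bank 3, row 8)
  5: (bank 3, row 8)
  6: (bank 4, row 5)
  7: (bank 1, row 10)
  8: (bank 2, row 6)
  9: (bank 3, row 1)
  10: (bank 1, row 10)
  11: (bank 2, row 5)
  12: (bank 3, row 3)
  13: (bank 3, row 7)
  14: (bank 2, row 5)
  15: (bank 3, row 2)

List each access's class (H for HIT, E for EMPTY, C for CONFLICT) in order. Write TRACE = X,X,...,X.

TRACE = C,E,C,C,C,H,H,H,H,C,H,C,C,C,H,C

#0 (1,10) C  (was 1)
#1 (4,5) E
#2 (3,3) C  (was 8)
#3 (2,6) C  (was 10)
#4 (3,8) C  (was 3)
#5 (3,8) H  (was 8)
#6 (4,5) H  (was 5)
#7 (1,10) H  (was 10)
#8 (2,6) H  (was 6)
#9 (3,1) C  (was 8)
#10 (1,10) H  (was 10)
#11 (2,5) C  (was 6)
#12 (3,3) C  (was 1)
#13 (3,7) C  (was 3)
#14 (2,5) H  (was 5)
#15 (3,2) C  (was 7)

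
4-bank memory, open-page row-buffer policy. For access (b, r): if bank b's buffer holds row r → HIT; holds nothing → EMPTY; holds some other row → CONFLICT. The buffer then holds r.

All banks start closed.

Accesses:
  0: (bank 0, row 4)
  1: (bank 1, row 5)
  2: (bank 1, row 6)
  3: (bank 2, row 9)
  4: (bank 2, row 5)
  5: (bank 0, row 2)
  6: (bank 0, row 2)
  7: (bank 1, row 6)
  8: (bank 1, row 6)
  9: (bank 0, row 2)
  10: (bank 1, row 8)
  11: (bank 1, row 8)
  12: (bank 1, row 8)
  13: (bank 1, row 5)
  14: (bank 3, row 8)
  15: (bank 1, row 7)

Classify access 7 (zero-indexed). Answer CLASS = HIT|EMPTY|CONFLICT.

CLASS = HIT

#0 (0,4) E
#1 (1,5) E
#2 (1,6) C  (was 5)
#3 (2,9) E
#4 (2,5) C  (was 9)
#5 (0,2) C  (was 4)
#6 (0,2) H  (was 2)
#7 (1,6) H  (was 6)
#8 (1,6) H  (was 6)
#9 (0,2) H  (was 2)
#10 (1,8) C  (was 6)
#11 (1,8) H  (was 8)
#12 (1,8) H  (was 8)
#13 (1,5) C  (was 8)
#14 (3,8) E
#15 (1,7) C  (was 5)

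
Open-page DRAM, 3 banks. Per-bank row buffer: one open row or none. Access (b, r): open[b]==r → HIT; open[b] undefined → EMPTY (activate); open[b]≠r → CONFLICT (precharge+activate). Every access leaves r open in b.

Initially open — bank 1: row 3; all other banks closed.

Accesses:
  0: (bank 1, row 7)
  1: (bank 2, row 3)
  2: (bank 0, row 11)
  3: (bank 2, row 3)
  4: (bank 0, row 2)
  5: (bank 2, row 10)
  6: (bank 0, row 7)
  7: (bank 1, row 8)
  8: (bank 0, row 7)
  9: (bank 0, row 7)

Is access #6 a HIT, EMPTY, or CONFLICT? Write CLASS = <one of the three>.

step 0: bank1 3->7 [CONFLICT]
step 1: bank2 None->3 [EMPTY]
step 2: bank0 None->11 [EMPTY]
step 3: bank2 3->3 [HIT]
step 4: bank0 11->2 [CONFLICT]
step 5: bank2 3->10 [CONFLICT]
step 6: bank0 2->7 [CONFLICT]
step 7: bank1 7->8 [CONFLICT]
step 8: bank0 7->7 [HIT]
step 9: bank0 7->7 [HIT]

CLASS = CONFLICT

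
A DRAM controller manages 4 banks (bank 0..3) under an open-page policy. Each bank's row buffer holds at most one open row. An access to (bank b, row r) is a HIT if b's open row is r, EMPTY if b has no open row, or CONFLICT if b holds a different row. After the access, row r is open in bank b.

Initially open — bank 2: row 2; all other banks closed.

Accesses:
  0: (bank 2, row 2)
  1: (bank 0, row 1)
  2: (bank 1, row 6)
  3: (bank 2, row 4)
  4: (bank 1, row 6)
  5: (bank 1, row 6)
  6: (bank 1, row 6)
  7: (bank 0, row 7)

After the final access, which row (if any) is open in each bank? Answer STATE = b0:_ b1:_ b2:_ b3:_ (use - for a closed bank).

#0 (2,2) H  (was 2)
#1 (0,1) E
#2 (1,6) E
#3 (2,4) C  (was 2)
#4 (1,6) H  (was 6)
#5 (1,6) H  (was 6)
#6 (1,6) H  (was 6)
#7 (0,7) C  (was 1)

STATE = b0:7 b1:6 b2:4 b3:-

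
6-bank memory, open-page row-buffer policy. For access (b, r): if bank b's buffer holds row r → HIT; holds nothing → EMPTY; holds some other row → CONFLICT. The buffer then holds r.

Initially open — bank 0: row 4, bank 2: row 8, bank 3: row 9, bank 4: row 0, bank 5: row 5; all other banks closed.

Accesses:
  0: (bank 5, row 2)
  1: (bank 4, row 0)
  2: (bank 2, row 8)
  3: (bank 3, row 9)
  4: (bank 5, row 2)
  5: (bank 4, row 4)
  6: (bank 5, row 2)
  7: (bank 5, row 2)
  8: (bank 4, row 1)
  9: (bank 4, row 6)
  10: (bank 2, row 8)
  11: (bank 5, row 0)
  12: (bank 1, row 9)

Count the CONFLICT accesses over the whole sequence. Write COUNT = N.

#0 (5,2) C  (was 5)
#1 (4,0) H  (was 0)
#2 (2,8) H  (was 8)
#3 (3,9) H  (was 9)
#4 (5,2) H  (was 2)
#5 (4,4) C  (was 0)
#6 (5,2) H  (was 2)
#7 (5,2) H  (was 2)
#8 (4,1) C  (was 4)
#9 (4,6) C  (was 1)
#10 (2,8) H  (was 8)
#11 (5,0) C  (was 2)
#12 (1,9) E

COUNT = 5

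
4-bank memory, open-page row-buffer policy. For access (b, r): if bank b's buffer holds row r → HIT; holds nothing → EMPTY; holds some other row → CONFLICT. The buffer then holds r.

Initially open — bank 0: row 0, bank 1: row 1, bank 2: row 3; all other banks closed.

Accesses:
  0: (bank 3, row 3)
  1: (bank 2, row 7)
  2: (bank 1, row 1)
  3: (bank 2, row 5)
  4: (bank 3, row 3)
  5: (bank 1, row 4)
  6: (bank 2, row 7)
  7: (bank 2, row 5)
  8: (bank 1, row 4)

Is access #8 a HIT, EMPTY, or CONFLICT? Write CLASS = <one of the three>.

  [0] b3 r3: no row ⇒ E
  [1] b2 r7: had r3 ⇒ C
  [2] b1 r1: had r1 ⇒ H
  [3] b2 r5: had r7 ⇒ C
  [4] b3 r3: had r3 ⇒ H
  [5] b1 r4: had r1 ⇒ C
  [6] b2 r7: had r5 ⇒ C
  [7] b2 r5: had r7 ⇒ C
  [8] b1 r4: had r4 ⇒ H

CLASS = HIT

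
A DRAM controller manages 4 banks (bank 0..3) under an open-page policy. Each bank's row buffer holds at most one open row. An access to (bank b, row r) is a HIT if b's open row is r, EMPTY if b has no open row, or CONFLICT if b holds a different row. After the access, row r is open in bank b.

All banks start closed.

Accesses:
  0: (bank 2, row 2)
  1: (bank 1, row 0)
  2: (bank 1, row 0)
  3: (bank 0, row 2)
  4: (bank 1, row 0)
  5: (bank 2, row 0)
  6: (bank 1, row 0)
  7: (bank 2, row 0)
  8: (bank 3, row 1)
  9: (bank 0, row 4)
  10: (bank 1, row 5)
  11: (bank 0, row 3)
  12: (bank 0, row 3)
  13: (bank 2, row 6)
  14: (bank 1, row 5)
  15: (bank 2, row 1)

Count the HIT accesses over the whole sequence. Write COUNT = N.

step 0: bank2 None->2 [EMPTY]
step 1: bank1 None->0 [EMPTY]
step 2: bank1 0->0 [HIT]
step 3: bank0 None->2 [EMPTY]
step 4: bank1 0->0 [HIT]
step 5: bank2 2->0 [CONFLICT]
step 6: bank1 0->0 [HIT]
step 7: bank2 0->0 [HIT]
step 8: bank3 None->1 [EMPTY]
step 9: bank0 2->4 [CONFLICT]
step 10: bank1 0->5 [CONFLICT]
step 11: bank0 4->3 [CONFLICT]
step 12: bank0 3->3 [HIT]
step 13: bank2 0->6 [CONFLICT]
step 14: bank1 5->5 [HIT]
step 15: bank2 6->1 [CONFLICT]

COUNT = 6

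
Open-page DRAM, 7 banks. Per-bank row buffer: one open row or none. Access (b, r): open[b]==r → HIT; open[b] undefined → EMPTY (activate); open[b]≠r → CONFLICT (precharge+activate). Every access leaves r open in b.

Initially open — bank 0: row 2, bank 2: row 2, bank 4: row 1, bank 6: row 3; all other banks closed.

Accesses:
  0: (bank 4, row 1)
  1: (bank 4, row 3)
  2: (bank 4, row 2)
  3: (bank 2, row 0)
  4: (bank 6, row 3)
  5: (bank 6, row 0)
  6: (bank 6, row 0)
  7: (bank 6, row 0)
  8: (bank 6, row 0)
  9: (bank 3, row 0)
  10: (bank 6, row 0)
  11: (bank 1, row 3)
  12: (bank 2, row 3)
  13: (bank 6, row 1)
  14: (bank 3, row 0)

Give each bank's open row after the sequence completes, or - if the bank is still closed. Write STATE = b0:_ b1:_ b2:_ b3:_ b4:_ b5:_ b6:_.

step 0: bank4 1->1 [HIT]
step 1: bank4 1->3 [CONFLICT]
step 2: bank4 3->2 [CONFLICT]
step 3: bank2 2->0 [CONFLICT]
step 4: bank6 3->3 [HIT]
step 5: bank6 3->0 [CONFLICT]
step 6: bank6 0->0 [HIT]
step 7: bank6 0->0 [HIT]
step 8: bank6 0->0 [HIT]
step 9: bank3 None->0 [EMPTY]
step 10: bank6 0->0 [HIT]
step 11: bank1 None->3 [EMPTY]
step 12: bank2 0->3 [CONFLICT]
step 13: bank6 0->1 [CONFLICT]
step 14: bank3 0->0 [HIT]

STATE = b0:2 b1:3 b2:3 b3:0 b4:2 b5:- b6:1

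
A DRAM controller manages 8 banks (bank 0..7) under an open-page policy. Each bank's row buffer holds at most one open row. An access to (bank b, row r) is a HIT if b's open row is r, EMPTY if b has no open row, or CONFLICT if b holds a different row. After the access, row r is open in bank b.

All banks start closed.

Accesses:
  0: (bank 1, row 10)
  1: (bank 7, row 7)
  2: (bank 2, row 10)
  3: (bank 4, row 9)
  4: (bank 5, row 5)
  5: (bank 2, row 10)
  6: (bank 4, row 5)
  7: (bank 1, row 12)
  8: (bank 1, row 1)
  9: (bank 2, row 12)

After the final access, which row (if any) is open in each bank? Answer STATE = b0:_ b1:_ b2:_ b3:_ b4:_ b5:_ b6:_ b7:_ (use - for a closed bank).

STATE = b0:- b1:1 b2:12 b3:- b4:5 b5:5 b6:- b7:7

0: bank 1 row 10 — prev None → EMPTY
1: bank 7 row 7 — prev None → EMPTY
2: bank 2 row 10 — prev None → EMPTY
3: bank 4 row 9 — prev None → EMPTY
4: bank 5 row 5 — prev None → EMPTY
5: bank 2 row 10 — prev 10 → HIT
6: bank 4 row 5 — prev 9 → CONFLICT
7: bank 1 row 12 — prev 10 → CONFLICT
8: bank 1 row 1 — prev 12 → CONFLICT
9: bank 2 row 12 — prev 10 → CONFLICT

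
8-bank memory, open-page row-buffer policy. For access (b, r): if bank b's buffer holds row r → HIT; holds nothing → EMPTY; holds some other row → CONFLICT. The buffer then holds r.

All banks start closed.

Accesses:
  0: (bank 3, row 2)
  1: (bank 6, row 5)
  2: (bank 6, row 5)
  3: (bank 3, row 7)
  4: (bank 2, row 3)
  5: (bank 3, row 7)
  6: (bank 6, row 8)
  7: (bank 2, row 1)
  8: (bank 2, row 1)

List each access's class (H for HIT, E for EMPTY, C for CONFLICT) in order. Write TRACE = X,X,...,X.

TRACE = E,E,H,C,E,H,C,C,H

step 0: bank3 None->2 [EMPTY]
step 1: bank6 None->5 [EMPTY]
step 2: bank6 5->5 [HIT]
step 3: bank3 2->7 [CONFLICT]
step 4: bank2 None->3 [EMPTY]
step 5: bank3 7->7 [HIT]
step 6: bank6 5->8 [CONFLICT]
step 7: bank2 3->1 [CONFLICT]
step 8: bank2 1->1 [HIT]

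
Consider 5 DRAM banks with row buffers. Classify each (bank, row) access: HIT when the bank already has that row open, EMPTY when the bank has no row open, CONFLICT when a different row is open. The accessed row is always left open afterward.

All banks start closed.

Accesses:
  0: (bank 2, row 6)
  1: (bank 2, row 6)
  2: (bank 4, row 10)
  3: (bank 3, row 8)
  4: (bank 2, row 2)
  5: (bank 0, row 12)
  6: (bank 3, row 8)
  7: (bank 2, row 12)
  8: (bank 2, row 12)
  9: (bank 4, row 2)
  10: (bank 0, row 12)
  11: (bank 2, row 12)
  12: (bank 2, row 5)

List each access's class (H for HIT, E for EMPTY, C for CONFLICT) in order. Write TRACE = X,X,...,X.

#0 (2,6) E
#1 (2,6) H  (was 6)
#2 (4,10) E
#3 (3,8) E
#4 (2,2) C  (was 6)
#5 (0,12) E
#6 (3,8) H  (was 8)
#7 (2,12) C  (was 2)
#8 (2,12) H  (was 12)
#9 (4,2) C  (was 10)
#10 (0,12) H  (was 12)
#11 (2,12) H  (was 12)
#12 (2,5) C  (was 12)

TRACE = E,H,E,E,C,E,H,C,H,C,H,H,C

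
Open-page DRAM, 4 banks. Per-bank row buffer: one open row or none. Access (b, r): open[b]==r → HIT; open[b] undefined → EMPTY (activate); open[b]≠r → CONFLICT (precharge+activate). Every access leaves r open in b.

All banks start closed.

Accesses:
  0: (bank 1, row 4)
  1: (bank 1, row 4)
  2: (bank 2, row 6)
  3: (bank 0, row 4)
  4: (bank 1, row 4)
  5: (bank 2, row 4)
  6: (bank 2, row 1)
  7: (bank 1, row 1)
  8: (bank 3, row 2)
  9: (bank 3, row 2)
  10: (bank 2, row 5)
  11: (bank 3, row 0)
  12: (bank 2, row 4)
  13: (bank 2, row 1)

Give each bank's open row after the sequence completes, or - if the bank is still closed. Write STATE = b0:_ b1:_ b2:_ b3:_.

STATE = b0:4 b1:1 b2:1 b3:0

#0 (1,4) E
#1 (1,4) H  (was 4)
#2 (2,6) E
#3 (0,4) E
#4 (1,4) H  (was 4)
#5 (2,4) C  (was 6)
#6 (2,1) C  (was 4)
#7 (1,1) C  (was 4)
#8 (3,2) E
#9 (3,2) H  (was 2)
#10 (2,5) C  (was 1)
#11 (3,0) C  (was 2)
#12 (2,4) C  (was 5)
#13 (2,1) C  (was 4)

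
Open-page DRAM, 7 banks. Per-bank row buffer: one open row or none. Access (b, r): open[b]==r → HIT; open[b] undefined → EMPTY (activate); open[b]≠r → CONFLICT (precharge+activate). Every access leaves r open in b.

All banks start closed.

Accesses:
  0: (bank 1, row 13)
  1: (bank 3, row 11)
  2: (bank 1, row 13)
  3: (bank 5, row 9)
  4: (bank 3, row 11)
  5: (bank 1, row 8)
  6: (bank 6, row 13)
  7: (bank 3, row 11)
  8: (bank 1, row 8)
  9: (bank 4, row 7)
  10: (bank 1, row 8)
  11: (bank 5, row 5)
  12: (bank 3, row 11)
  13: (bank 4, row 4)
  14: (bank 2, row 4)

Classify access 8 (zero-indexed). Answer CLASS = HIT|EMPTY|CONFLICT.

CLASS = HIT

0: bank 1 row 13 — prev None → EMPTY
1: bank 3 row 11 — prev None → EMPTY
2: bank 1 row 13 — prev 13 → HIT
3: bank 5 row 9 — prev None → EMPTY
4: bank 3 row 11 — prev 11 → HIT
5: bank 1 row 8 — prev 13 → CONFLICT
6: bank 6 row 13 — prev None → EMPTY
7: bank 3 row 11 — prev 11 → HIT
8: bank 1 row 8 — prev 8 → HIT
9: bank 4 row 7 — prev None → EMPTY
10: bank 1 row 8 — prev 8 → HIT
11: bank 5 row 5 — prev 9 → CONFLICT
12: bank 3 row 11 — prev 11 → HIT
13: bank 4 row 4 — prev 7 → CONFLICT
14: bank 2 row 4 — prev None → EMPTY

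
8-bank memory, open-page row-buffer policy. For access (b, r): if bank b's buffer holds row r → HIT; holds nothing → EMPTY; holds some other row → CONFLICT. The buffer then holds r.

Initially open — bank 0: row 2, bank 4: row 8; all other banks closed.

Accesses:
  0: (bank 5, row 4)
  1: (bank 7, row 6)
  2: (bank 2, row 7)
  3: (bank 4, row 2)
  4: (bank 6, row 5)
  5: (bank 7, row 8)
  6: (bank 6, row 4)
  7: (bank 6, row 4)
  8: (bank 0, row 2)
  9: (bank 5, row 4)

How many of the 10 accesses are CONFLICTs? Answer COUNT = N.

  [0] b5 r4: no row ⇒ E
  [1] b7 r6: no row ⇒ E
  [2] b2 r7: no row ⇒ E
  [3] b4 r2: had r8 ⇒ C
  [4] b6 r5: no row ⇒ E
  [5] b7 r8: had r6 ⇒ C
  [6] b6 r4: had r5 ⇒ C
  [7] b6 r4: had r4 ⇒ H
  [8] b0 r2: had r2 ⇒ H
  [9] b5 r4: had r4 ⇒ H

COUNT = 3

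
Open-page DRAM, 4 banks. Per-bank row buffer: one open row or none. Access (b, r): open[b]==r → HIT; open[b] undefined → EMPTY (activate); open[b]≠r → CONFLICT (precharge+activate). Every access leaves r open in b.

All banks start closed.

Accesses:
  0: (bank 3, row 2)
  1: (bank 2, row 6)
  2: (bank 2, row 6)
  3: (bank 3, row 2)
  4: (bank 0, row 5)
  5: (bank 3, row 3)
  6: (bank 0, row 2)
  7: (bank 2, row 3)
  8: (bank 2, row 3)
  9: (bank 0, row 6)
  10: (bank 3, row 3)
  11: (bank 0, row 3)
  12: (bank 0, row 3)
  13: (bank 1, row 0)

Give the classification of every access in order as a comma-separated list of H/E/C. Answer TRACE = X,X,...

step 0: bank3 None->2 [EMPTY]
step 1: bank2 None->6 [EMPTY]
step 2: bank2 6->6 [HIT]
step 3: bank3 2->2 [HIT]
step 4: bank0 None->5 [EMPTY]
step 5: bank3 2->3 [CONFLICT]
step 6: bank0 5->2 [CONFLICT]
step 7: bank2 6->3 [CONFLICT]
step 8: bank2 3->3 [HIT]
step 9: bank0 2->6 [CONFLICT]
step 10: bank3 3->3 [HIT]
step 11: bank0 6->3 [CONFLICT]
step 12: bank0 3->3 [HIT]
step 13: bank1 None->0 [EMPTY]

TRACE = E,E,H,H,E,C,C,C,H,C,H,C,H,E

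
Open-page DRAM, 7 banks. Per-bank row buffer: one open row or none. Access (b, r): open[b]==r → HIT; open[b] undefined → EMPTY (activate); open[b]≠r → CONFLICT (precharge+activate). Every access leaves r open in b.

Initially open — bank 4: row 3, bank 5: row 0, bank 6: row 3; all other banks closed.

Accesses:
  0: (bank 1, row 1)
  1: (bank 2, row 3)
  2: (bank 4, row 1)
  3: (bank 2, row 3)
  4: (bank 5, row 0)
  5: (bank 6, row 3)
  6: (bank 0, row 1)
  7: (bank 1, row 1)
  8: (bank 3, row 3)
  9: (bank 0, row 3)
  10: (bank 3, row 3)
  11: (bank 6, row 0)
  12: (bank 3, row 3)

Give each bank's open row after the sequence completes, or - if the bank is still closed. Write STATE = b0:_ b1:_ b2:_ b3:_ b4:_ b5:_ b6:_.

STATE = b0:3 b1:1 b2:3 b3:3 b4:1 b5:0 b6:0

#0 (1,1) E
#1 (2,3) E
#2 (4,1) C  (was 3)
#3 (2,3) H  (was 3)
#4 (5,0) H  (was 0)
#5 (6,3) H  (was 3)
#6 (0,1) E
#7 (1,1) H  (was 1)
#8 (3,3) E
#9 (0,3) C  (was 1)
#10 (3,3) H  (was 3)
#11 (6,0) C  (was 3)
#12 (3,3) H  (was 3)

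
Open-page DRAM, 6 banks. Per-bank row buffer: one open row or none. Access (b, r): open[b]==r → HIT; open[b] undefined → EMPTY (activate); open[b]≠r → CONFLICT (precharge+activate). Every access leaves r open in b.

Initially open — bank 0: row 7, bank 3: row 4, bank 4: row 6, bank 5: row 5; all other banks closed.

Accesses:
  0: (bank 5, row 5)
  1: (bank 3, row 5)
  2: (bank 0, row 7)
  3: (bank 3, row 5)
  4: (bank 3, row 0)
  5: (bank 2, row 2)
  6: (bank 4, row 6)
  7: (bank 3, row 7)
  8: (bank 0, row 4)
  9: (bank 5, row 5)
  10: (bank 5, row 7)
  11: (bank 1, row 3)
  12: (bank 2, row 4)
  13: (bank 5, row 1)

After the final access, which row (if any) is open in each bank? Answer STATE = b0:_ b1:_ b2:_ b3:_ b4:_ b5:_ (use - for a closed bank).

0: bank 5 row 5 — prev 5 → HIT
1: bank 3 row 5 — prev 4 → CONFLICT
2: bank 0 row 7 — prev 7 → HIT
3: bank 3 row 5 — prev 5 → HIT
4: bank 3 row 0 — prev 5 → CONFLICT
5: bank 2 row 2 — prev None → EMPTY
6: bank 4 row 6 — prev 6 → HIT
7: bank 3 row 7 — prev 0 → CONFLICT
8: bank 0 row 4 — prev 7 → CONFLICT
9: bank 5 row 5 — prev 5 → HIT
10: bank 5 row 7 — prev 5 → CONFLICT
11: bank 1 row 3 — prev None → EMPTY
12: bank 2 row 4 — prev 2 → CONFLICT
13: bank 5 row 1 — prev 7 → CONFLICT

STATE = b0:4 b1:3 b2:4 b3:7 b4:6 b5:1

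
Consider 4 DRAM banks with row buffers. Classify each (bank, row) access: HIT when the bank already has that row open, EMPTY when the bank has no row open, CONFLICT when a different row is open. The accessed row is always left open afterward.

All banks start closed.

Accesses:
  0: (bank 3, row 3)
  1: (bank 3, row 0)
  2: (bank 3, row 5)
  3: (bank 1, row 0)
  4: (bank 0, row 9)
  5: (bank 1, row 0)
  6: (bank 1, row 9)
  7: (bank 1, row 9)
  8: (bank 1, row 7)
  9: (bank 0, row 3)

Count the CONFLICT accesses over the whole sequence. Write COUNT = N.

step 0: bank3 None->3 [EMPTY]
step 1: bank3 3->0 [CONFLICT]
step 2: bank3 0->5 [CONFLICT]
step 3: bank1 None->0 [EMPTY]
step 4: bank0 None->9 [EMPTY]
step 5: bank1 0->0 [HIT]
step 6: bank1 0->9 [CONFLICT]
step 7: bank1 9->9 [HIT]
step 8: bank1 9->7 [CONFLICT]
step 9: bank0 9->3 [CONFLICT]

COUNT = 5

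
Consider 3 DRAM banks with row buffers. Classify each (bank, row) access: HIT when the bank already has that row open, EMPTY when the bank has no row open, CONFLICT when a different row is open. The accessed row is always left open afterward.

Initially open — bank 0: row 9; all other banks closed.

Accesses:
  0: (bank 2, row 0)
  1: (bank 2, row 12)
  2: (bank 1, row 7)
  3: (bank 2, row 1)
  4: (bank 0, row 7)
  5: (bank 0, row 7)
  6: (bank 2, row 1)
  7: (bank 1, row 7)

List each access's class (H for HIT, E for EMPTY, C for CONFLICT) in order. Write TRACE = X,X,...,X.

TRACE = E,C,E,C,C,H,H,H

  [0] b2 r0: no row ⇒ E
  [1] b2 r12: had r0 ⇒ C
  [2] b1 r7: no row ⇒ E
  [3] b2 r1: had r12 ⇒ C
  [4] b0 r7: had r9 ⇒ C
  [5] b0 r7: had r7 ⇒ H
  [6] b2 r1: had r1 ⇒ H
  [7] b1 r7: had r7 ⇒ H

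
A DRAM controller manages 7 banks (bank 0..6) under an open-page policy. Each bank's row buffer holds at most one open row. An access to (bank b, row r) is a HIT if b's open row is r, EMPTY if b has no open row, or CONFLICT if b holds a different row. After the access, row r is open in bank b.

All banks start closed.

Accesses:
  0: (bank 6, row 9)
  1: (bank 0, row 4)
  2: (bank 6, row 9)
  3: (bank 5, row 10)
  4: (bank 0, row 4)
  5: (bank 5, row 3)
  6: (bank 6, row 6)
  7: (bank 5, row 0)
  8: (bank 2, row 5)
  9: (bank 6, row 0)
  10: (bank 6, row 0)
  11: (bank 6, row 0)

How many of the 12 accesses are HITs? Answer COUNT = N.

step 0: bank6 None->9 [EMPTY]
step 1: bank0 None->4 [EMPTY]
step 2: bank6 9->9 [HIT]
step 3: bank5 None->10 [EMPTY]
step 4: bank0 4->4 [HIT]
step 5: bank5 10->3 [CONFLICT]
step 6: bank6 9->6 [CONFLICT]
step 7: bank5 3->0 [CONFLICT]
step 8: bank2 None->5 [EMPTY]
step 9: bank6 6->0 [CONFLICT]
step 10: bank6 0->0 [HIT]
step 11: bank6 0->0 [HIT]

COUNT = 4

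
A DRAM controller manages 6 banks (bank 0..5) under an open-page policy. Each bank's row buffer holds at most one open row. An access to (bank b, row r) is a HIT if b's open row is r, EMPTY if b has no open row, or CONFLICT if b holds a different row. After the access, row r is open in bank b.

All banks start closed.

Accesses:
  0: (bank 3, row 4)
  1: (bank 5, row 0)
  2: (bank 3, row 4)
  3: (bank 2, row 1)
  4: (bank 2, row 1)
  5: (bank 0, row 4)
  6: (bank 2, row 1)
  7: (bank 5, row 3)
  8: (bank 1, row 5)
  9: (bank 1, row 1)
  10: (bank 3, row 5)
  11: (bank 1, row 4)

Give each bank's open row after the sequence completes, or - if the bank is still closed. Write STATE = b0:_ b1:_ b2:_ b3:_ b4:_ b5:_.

step 0: bank3 None->4 [EMPTY]
step 1: bank5 None->0 [EMPTY]
step 2: bank3 4->4 [HIT]
step 3: bank2 None->1 [EMPTY]
step 4: bank2 1->1 [HIT]
step 5: bank0 None->4 [EMPTY]
step 6: bank2 1->1 [HIT]
step 7: bank5 0->3 [CONFLICT]
step 8: bank1 None->5 [EMPTY]
step 9: bank1 5->1 [CONFLICT]
step 10: bank3 4->5 [CONFLICT]
step 11: bank1 1->4 [CONFLICT]

STATE = b0:4 b1:4 b2:1 b3:5 b4:- b5:3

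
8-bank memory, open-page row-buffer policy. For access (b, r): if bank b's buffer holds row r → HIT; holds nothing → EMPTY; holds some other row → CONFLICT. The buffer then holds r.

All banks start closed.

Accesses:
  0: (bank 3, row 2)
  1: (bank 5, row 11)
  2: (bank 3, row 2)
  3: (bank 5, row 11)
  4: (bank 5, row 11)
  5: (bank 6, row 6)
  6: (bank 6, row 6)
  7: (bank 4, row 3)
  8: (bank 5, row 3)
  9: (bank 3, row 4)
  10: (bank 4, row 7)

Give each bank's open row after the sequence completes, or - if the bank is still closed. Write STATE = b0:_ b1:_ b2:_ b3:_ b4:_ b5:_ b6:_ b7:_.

STATE = b0:- b1:- b2:- b3:4 b4:7 b5:3 b6:6 b7:-

0: bank 3 row 2 — prev None → EMPTY
1: bank 5 row 11 — prev None → EMPTY
2: bank 3 row 2 — prev 2 → HIT
3: bank 5 row 11 — prev 11 → HIT
4: bank 5 row 11 — prev 11 → HIT
5: bank 6 row 6 — prev None → EMPTY
6: bank 6 row 6 — prev 6 → HIT
7: bank 4 row 3 — prev None → EMPTY
8: bank 5 row 3 — prev 11 → CONFLICT
9: bank 3 row 4 — prev 2 → CONFLICT
10: bank 4 row 7 — prev 3 → CONFLICT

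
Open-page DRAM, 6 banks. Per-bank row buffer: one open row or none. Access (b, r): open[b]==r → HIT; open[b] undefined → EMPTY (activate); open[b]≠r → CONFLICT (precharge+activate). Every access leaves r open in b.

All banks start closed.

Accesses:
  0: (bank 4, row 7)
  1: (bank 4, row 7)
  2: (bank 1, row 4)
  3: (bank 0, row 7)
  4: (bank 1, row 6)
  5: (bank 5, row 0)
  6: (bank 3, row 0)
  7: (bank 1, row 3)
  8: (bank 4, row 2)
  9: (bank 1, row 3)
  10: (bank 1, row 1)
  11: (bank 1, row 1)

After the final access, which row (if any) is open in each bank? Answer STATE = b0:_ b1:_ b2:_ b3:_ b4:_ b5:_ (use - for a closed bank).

STATE = b0:7 b1:1 b2:- b3:0 b4:2 b5:0

step 0: bank4 None->7 [EMPTY]
step 1: bank4 7->7 [HIT]
step 2: bank1 None->4 [EMPTY]
step 3: bank0 None->7 [EMPTY]
step 4: bank1 4->6 [CONFLICT]
step 5: bank5 None->0 [EMPTY]
step 6: bank3 None->0 [EMPTY]
step 7: bank1 6->3 [CONFLICT]
step 8: bank4 7->2 [CONFLICT]
step 9: bank1 3->3 [HIT]
step 10: bank1 3->1 [CONFLICT]
step 11: bank1 1->1 [HIT]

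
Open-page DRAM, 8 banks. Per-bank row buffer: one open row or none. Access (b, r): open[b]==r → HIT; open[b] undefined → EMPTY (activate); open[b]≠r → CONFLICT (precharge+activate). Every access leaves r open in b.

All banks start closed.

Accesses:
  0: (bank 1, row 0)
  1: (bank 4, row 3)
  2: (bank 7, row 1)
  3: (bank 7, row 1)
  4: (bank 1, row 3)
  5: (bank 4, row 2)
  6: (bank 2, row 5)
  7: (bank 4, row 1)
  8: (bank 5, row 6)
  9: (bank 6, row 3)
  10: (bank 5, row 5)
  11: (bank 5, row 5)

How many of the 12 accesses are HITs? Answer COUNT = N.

COUNT = 2

0: bank 1 row 0 — prev None → EMPTY
1: bank 4 row 3 — prev None → EMPTY
2: bank 7 row 1 — prev None → EMPTY
3: bank 7 row 1 — prev 1 → HIT
4: bank 1 row 3 — prev 0 → CONFLICT
5: bank 4 row 2 — prev 3 → CONFLICT
6: bank 2 row 5 — prev None → EMPTY
7: bank 4 row 1 — prev 2 → CONFLICT
8: bank 5 row 6 — prev None → EMPTY
9: bank 6 row 3 — prev None → EMPTY
10: bank 5 row 5 — prev 6 → CONFLICT
11: bank 5 row 5 — prev 5 → HIT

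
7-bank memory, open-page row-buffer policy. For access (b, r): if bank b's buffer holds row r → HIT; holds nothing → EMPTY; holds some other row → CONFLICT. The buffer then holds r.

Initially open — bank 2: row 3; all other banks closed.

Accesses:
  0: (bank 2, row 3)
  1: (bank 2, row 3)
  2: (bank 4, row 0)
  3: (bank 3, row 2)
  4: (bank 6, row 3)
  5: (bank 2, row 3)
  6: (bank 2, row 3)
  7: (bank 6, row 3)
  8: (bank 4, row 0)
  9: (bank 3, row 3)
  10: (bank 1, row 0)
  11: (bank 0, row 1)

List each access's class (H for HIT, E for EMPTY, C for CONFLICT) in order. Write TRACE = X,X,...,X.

#0 (2,3) H  (was 3)
#1 (2,3) H  (was 3)
#2 (4,0) E
#3 (3,2) E
#4 (6,3) E
#5 (2,3) H  (was 3)
#6 (2,3) H  (was 3)
#7 (6,3) H  (was 3)
#8 (4,0) H  (was 0)
#9 (3,3) C  (was 2)
#10 (1,0) E
#11 (0,1) E

TRACE = H,H,E,E,E,H,H,H,H,C,E,E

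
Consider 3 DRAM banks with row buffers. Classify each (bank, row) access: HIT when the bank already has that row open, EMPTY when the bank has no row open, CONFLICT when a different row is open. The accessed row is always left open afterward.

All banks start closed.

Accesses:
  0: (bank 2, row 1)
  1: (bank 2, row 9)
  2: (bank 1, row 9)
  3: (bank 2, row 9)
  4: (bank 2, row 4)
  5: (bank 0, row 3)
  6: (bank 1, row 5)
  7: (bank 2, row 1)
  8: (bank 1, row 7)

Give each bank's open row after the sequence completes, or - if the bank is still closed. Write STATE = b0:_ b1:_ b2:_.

step 0: bank2 None->1 [EMPTY]
step 1: bank2 1->9 [CONFLICT]
step 2: bank1 None->9 [EMPTY]
step 3: bank2 9->9 [HIT]
step 4: bank2 9->4 [CONFLICT]
step 5: bank0 None->3 [EMPTY]
step 6: bank1 9->5 [CONFLICT]
step 7: bank2 4->1 [CONFLICT]
step 8: bank1 5->7 [CONFLICT]

STATE = b0:3 b1:7 b2:1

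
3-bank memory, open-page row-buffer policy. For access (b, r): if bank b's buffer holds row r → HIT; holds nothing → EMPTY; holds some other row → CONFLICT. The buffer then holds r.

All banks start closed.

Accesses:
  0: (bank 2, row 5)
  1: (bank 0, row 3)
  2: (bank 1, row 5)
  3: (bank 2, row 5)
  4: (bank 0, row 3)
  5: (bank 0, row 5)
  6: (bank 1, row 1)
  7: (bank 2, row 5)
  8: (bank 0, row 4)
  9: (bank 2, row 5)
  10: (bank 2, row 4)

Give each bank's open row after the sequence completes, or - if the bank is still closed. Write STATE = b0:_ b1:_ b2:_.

step 0: bank2 None->5 [EMPTY]
step 1: bank0 None->3 [EMPTY]
step 2: bank1 None->5 [EMPTY]
step 3: bank2 5->5 [HIT]
step 4: bank0 3->3 [HIT]
step 5: bank0 3->5 [CONFLICT]
step 6: bank1 5->1 [CONFLICT]
step 7: bank2 5->5 [HIT]
step 8: bank0 5->4 [CONFLICT]
step 9: bank2 5->5 [HIT]
step 10: bank2 5->4 [CONFLICT]

STATE = b0:4 b1:1 b2:4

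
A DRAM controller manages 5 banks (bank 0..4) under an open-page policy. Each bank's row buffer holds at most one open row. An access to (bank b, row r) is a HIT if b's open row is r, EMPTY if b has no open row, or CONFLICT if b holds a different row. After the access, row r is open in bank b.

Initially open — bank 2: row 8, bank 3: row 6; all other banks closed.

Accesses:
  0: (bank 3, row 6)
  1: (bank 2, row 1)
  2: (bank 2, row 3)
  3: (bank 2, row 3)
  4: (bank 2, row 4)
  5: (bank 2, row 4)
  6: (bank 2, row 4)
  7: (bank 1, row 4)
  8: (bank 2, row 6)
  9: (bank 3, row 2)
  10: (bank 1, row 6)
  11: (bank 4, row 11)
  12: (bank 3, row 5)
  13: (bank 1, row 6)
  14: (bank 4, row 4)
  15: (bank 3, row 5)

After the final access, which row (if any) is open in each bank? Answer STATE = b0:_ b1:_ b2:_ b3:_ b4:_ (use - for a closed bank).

  [0] b3 r6: had r6 ⇒ H
  [1] b2 r1: had r8 ⇒ C
  [2] b2 r3: had r1 ⇒ C
  [3] b2 r3: had r3 ⇒ H
  [4] b2 r4: had r3 ⇒ C
  [5] b2 r4: had r4 ⇒ H
  [6] b2 r4: had r4 ⇒ H
  [7] b1 r4: no row ⇒ E
  [8] b2 r6: had r4 ⇒ C
  [9] b3 r2: had r6 ⇒ C
  [10] b1 r6: had r4 ⇒ C
  [11] b4 r11: no row ⇒ E
  [12] b3 r5: had r2 ⇒ C
  [13] b1 r6: had r6 ⇒ H
  [14] b4 r4: had r11 ⇒ C
  [15] b3 r5: had r5 ⇒ H

STATE = b0:- b1:6 b2:6 b3:5 b4:4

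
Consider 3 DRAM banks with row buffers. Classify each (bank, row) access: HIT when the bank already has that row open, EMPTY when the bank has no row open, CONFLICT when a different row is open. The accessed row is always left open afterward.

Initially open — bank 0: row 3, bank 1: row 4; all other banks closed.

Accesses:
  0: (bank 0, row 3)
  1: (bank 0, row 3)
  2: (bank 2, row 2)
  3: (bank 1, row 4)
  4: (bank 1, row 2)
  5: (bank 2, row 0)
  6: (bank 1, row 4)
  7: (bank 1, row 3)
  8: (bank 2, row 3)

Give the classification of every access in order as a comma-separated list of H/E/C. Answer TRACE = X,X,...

0: bank 0 row 3 — prev 3 → HIT
1: bank 0 row 3 — prev 3 → HIT
2: bank 2 row 2 — prev None → EMPTY
3: bank 1 row 4 — prev 4 → HIT
4: bank 1 row 2 — prev 4 → CONFLICT
5: bank 2 row 0 — prev 2 → CONFLICT
6: bank 1 row 4 — prev 2 → CONFLICT
7: bank 1 row 3 — prev 4 → CONFLICT
8: bank 2 row 3 — prev 0 → CONFLICT

TRACE = H,H,E,H,C,C,C,C,C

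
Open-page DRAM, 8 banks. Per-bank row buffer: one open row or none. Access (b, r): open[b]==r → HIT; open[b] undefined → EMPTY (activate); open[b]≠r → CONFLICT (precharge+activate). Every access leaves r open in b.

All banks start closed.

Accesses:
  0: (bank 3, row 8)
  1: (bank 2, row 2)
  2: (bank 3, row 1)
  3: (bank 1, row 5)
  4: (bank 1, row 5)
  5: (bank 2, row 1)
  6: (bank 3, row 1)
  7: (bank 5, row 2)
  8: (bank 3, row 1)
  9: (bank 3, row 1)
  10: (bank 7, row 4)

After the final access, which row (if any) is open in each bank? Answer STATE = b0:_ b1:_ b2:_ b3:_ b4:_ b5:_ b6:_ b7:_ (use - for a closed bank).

#0 (3,8) E
#1 (2,2) E
#2 (3,1) C  (was 8)
#3 (1,5) E
#4 (1,5) H  (was 5)
#5 (2,1) C  (was 2)
#6 (3,1) H  (was 1)
#7 (5,2) E
#8 (3,1) H  (was 1)
#9 (3,1) H  (was 1)
#10 (7,4) E

STATE = b0:- b1:5 b2:1 b3:1 b4:- b5:2 b6:- b7:4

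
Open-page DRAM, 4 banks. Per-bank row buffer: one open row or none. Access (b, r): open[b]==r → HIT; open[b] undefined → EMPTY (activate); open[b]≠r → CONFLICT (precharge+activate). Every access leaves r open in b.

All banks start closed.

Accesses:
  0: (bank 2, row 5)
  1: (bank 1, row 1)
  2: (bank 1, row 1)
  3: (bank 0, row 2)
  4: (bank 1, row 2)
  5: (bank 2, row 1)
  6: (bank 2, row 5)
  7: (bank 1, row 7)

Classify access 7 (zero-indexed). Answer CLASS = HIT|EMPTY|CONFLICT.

CLASS = CONFLICT

0: bank 2 row 5 — prev None → EMPTY
1: bank 1 row 1 — prev None → EMPTY
2: bank 1 row 1 — prev 1 → HIT
3: bank 0 row 2 — prev None → EMPTY
4: bank 1 row 2 — prev 1 → CONFLICT
5: bank 2 row 1 — prev 5 → CONFLICT
6: bank 2 row 5 — prev 1 → CONFLICT
7: bank 1 row 7 — prev 2 → CONFLICT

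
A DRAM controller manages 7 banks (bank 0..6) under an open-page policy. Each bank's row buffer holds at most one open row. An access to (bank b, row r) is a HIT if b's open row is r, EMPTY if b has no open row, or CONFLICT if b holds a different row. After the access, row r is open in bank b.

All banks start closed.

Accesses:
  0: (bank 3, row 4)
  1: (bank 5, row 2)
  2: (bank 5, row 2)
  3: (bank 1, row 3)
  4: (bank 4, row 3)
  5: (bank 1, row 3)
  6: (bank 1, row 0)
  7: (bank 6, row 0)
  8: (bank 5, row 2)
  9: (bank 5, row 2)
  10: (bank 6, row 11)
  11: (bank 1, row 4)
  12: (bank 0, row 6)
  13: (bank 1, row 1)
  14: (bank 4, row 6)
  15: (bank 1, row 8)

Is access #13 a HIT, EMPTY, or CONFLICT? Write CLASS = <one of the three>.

CLASS = CONFLICT

  [0] b3 r4: no row ⇒ E
  [1] b5 r2: no row ⇒ E
  [2] b5 r2: had r2 ⇒ H
  [3] b1 r3: no row ⇒ E
  [4] b4 r3: no row ⇒ E
  [5] b1 r3: had r3 ⇒ H
  [6] b1 r0: had r3 ⇒ C
  [7] b6 r0: no row ⇒ E
  [8] b5 r2: had r2 ⇒ H
  [9] b5 r2: had r2 ⇒ H
  [10] b6 r11: had r0 ⇒ C
  [11] b1 r4: had r0 ⇒ C
  [12] b0 r6: no row ⇒ E
  [13] b1 r1: had r4 ⇒ C
  [14] b4 r6: had r3 ⇒ C
  [15] b1 r8: had r1 ⇒ C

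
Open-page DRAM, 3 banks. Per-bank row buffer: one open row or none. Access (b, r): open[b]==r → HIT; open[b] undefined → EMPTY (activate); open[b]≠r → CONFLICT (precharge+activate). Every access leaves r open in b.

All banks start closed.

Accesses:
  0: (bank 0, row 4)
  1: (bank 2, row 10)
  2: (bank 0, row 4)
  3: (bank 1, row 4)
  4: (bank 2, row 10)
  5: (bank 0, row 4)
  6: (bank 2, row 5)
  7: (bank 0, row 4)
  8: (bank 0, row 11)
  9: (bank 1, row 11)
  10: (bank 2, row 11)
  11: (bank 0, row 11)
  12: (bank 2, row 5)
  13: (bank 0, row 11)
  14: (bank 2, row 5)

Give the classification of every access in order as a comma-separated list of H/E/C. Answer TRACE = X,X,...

TRACE = E,E,H,E,H,H,C,H,C,C,C,H,C,H,H

0: bank 0 row 4 — prev None → EMPTY
1: bank 2 row 10 — prev None → EMPTY
2: bank 0 row 4 — prev 4 → HIT
3: bank 1 row 4 — prev None → EMPTY
4: bank 2 row 10 — prev 10 → HIT
5: bank 0 row 4 — prev 4 → HIT
6: bank 2 row 5 — prev 10 → CONFLICT
7: bank 0 row 4 — prev 4 → HIT
8: bank 0 row 11 — prev 4 → CONFLICT
9: bank 1 row 11 — prev 4 → CONFLICT
10: bank 2 row 11 — prev 5 → CONFLICT
11: bank 0 row 11 — prev 11 → HIT
12: bank 2 row 5 — prev 11 → CONFLICT
13: bank 0 row 11 — prev 11 → HIT
14: bank 2 row 5 — prev 5 → HIT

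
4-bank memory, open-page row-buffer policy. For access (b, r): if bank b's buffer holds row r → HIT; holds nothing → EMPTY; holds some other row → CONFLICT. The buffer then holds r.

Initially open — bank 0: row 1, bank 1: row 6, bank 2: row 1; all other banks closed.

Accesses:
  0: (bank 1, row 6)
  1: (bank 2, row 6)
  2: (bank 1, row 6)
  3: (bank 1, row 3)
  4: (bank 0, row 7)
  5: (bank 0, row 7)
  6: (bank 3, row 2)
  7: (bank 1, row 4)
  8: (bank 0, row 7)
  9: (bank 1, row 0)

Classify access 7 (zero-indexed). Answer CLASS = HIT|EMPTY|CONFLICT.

CLASS = CONFLICT

#0 (1,6) H  (was 6)
#1 (2,6) C  (was 1)
#2 (1,6) H  (was 6)
#3 (1,3) C  (was 6)
#4 (0,7) C  (was 1)
#5 (0,7) H  (was 7)
#6 (3,2) E
#7 (1,4) C  (was 3)
#8 (0,7) H  (was 7)
#9 (1,0) C  (was 4)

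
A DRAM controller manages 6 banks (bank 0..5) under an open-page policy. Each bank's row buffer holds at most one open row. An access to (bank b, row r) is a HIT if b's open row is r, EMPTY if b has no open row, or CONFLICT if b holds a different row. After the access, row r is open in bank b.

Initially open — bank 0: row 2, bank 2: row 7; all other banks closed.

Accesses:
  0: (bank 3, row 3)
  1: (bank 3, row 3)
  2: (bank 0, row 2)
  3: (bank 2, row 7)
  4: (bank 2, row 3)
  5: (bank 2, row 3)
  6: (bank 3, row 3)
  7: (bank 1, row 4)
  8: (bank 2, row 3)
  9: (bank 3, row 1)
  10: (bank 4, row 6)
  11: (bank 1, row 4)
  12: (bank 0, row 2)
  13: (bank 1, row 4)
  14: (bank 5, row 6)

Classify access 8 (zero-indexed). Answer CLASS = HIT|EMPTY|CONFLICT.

CLASS = HIT

0: bank 3 row 3 — prev None → EMPTY
1: bank 3 row 3 — prev 3 → HIT
2: bank 0 row 2 — prev 2 → HIT
3: bank 2 row 7 — prev 7 → HIT
4: bank 2 row 3 — prev 7 → CONFLICT
5: bank 2 row 3 — prev 3 → HIT
6: bank 3 row 3 — prev 3 → HIT
7: bank 1 row 4 — prev None → EMPTY
8: bank 2 row 3 — prev 3 → HIT
9: bank 3 row 1 — prev 3 → CONFLICT
10: bank 4 row 6 — prev None → EMPTY
11: bank 1 row 4 — prev 4 → HIT
12: bank 0 row 2 — prev 2 → HIT
13: bank 1 row 4 — prev 4 → HIT
14: bank 5 row 6 — prev None → EMPTY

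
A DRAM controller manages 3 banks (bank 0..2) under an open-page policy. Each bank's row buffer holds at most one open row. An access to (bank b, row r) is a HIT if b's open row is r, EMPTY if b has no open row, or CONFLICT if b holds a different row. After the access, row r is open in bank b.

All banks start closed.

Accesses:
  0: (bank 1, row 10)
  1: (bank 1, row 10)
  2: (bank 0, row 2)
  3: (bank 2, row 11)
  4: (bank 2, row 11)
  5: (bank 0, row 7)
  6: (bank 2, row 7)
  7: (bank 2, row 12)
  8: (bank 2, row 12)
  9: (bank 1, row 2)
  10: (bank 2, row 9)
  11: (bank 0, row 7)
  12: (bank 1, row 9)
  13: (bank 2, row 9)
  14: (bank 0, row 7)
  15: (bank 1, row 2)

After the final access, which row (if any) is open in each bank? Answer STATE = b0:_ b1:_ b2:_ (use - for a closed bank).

STATE = b0:7 b1:2 b2:9

#0 (1,10) E
#1 (1,10) H  (was 10)
#2 (0,2) E
#3 (2,11) E
#4 (2,11) H  (was 11)
#5 (0,7) C  (was 2)
#6 (2,7) C  (was 11)
#7 (2,12) C  (was 7)
#8 (2,12) H  (was 12)
#9 (1,2) C  (was 10)
#10 (2,9) C  (was 12)
#11 (0,7) H  (was 7)
#12 (1,9) C  (was 2)
#13 (2,9) H  (was 9)
#14 (0,7) H  (was 7)
#15 (1,2) C  (was 9)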